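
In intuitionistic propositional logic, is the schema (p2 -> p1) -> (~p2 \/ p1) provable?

No

This is the material-implication-as-disjunction principle, which is not intuitionistically valid.
A Kripke countermodel: worlds a, b; order generated by a <= b; atoms true at each world — a:{}; b:{p1,p2}.
a ||-/- (p2 -> p1) -> (~p2 \/ p1): already at a itself, a ||- p2 -> p1 but a ||-/- ~p2 \/ p1.
a ||-/- ~p2 \/ p1: neither disjunct is forced at a.
a ||-/- ~p2 since b is accessible from a and b ||- p2.
So the root a does not force the formula.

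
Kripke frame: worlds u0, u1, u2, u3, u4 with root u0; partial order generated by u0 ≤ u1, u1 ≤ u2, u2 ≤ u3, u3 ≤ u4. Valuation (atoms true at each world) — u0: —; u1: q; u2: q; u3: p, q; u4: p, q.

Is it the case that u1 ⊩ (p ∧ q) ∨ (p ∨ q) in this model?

Yes

u1 ⊩ (p ∧ q) ∨ (p ∨ q) via the disjunct p ∨ q.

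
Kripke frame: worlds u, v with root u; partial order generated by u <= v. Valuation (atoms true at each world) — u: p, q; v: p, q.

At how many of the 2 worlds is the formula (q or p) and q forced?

2

u: forces it.
v: forces it.
Worlds forcing the formula: {u, v}.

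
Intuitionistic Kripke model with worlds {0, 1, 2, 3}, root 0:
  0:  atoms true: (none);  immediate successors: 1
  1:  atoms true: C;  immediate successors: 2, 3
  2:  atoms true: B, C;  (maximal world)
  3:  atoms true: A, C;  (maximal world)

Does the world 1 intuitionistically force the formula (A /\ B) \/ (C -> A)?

No

1 ||-/- (A /\ B) \/ (C -> A): neither disjunct is forced at 1.
1 ||-/- A /\ B since 1 fails A.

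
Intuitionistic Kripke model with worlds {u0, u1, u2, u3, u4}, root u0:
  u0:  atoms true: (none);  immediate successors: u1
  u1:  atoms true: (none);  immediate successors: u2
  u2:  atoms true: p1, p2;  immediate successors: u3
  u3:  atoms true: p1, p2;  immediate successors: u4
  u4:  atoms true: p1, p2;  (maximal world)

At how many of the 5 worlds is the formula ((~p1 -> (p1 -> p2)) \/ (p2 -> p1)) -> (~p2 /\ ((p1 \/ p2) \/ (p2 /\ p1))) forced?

0

u0: does not force it — u0 ||-/- ((~p1 -> (p1 -> p2)) \/ (p2 -> p1)) -> (~p2 /\ ((p1 \/ p2) \/ (p2 /\ p1))): already at u0 itself, u0 ||- (~p1 -> (p1 -> p2)) \/ (p2 -> p1) but u0 ||-/- ~p2 /\ ((p1 \/ p2) \/ (p2 /\ p1)).
u1: does not force it — u1 ||-/- ((~p1 -> (p1 -> p2)) \/ (p2 -> p1)) -> (~p2 /\ ((p1 \/ p2) \/ (p2 /\ p1))): already at u1 itself, u1 ||- (~p1 -> (p1 -> p2)) \/ (p2 -> p1) but u1 ||-/- ~p2 /\ ((p1 \/ p2) \/ (p2 /\ p1)).
u2: does not force it — u2 ||-/- ((~p1 -> (p1 -> p2)) \/ (p2 -> p1)) -> (~p2 /\ ((p1 \/ p2) \/ (p2 /\ p1))): already at u2 itself, u2 ||- (~p1 -> (p1 -> p2)) \/ (p2 -> p1) but u2 ||-/- ~p2 /\ ((p1 \/ p2) \/ (p2 /\ p1)).
u3: does not force it.
u4: does not force it.
Worlds forcing the formula: { }.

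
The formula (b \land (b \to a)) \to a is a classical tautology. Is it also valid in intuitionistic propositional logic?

This is modus ponens in implicational form, which is intuitionistically derivable.
If a world forces b and b \to a, then applying the implication at that world (which is accessible from itself) gives a.

Yes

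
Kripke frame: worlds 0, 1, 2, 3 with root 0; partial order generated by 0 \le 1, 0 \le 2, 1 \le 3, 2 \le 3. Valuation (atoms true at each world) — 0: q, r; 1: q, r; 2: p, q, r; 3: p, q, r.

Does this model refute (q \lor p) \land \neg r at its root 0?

0 \nVdash (q \lor p) \land \neg r since 0 fails \neg r.
So the root 0 does not force (q \lor p) \land \neg r; the model is a countermodel.

Yes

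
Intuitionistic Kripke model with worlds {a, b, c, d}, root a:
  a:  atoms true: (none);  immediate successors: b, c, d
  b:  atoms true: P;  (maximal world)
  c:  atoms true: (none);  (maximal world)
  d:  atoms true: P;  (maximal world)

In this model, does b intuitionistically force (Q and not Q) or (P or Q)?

b forces (Q and not Q) or (P or Q) via the disjunct P or Q.

Yes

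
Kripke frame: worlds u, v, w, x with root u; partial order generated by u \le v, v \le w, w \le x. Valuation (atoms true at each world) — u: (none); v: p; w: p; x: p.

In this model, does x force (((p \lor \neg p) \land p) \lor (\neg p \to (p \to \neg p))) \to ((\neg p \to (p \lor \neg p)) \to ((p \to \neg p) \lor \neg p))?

No

x \nVdash (((p \lor \neg p) \land p) \lor (\neg p \to (p \to \neg p))) \to ((\neg p \to (p \lor \neg p)) \to ((p \to \neg p) \lor \neg p)): already at x itself, x \Vdash ((p \lor \neg p) \land p) \lor (\neg p \to (p \to \neg p)) but x \nVdash (\neg p \to (p \lor \neg p)) \to ((p \to \neg p) \lor \neg p).
x \nVdash (\neg p \to (p \lor \neg p)) \to ((p \to \neg p) \lor \neg p): already at x itself, x \Vdash \neg p \to (p \lor \neg p) but x \nVdash (p \to \neg p) \lor \neg p.
x \nVdash (p \to \neg p) \lor \neg p: neither disjunct is forced at x.
x \nVdash p \to \neg p: already at x itself, x \Vdash p but x \nVdash \neg p.
x \nVdash \neg p since x is accessible from x and x \Vdash p.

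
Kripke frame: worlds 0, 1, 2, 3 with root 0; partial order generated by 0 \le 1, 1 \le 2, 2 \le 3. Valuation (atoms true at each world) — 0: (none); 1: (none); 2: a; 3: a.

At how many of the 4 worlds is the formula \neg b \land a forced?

2

0: does not force it — 0 \nVdash \neg b \land a since 0 fails a.
1: does not force it — 1 \nVdash \neg b \land a since 1 fails a.
2: forces it.
3: forces it.
Worlds forcing the formula: {2, 3}.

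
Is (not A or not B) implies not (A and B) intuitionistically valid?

This is a constructively valid De Morgan direction (disjunction of negations to negated conjunction), which is intuitionistically derivable.
If not A holds at a world then no accessible world forces A, hence none forces A and B; likewise for not B.

Yes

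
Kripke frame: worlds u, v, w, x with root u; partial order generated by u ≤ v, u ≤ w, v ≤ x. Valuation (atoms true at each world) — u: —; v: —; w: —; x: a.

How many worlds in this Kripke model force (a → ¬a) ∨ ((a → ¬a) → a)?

u: does not force it — u ⊮ (a → ¬a) ∨ ((a → ¬a) → a): neither disjunct is forced at u.
v: forces it.
w: forces it.
x: forces it.
Worlds forcing the formula: {v, w, x}.

3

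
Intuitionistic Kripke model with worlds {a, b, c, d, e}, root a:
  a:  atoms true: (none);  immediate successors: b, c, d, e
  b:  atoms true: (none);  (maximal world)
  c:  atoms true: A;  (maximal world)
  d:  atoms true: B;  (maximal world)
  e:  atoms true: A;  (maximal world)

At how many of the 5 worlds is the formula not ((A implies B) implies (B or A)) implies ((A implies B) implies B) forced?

3

a: does not force it — a does not force not ((A implies B) implies (B or A)) implies ((A implies B) implies B): at the accessible world b, b forces not ((A implies B) implies (B or A)) but b does not force (A implies B) implies B.
b: does not force it — b does not force not ((A implies B) implies (B or A)) implies ((A implies B) implies B): already at b itself, b forces not ((A implies B) implies (B or A)) but b does not force (A implies B) implies B.
c: forces it.
d: forces it.
e: forces it.
Worlds forcing the formula: {c, d, e}.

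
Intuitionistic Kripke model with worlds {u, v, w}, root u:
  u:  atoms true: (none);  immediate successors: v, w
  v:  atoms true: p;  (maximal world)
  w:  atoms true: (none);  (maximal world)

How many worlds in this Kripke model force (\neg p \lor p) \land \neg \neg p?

1

u: does not force it — u \nVdash (\neg p \lor p) \land \neg \neg p since u fails \neg p \lor p.
v: forces it.
w: does not force it.
Worlds forcing the formula: {v}.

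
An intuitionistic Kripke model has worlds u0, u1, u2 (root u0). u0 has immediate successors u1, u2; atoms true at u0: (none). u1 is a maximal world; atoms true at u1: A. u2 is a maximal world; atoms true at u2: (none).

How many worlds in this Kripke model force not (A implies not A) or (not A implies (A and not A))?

u0: does not force it — u0 does not force not (A implies not A) or (not A implies (A and not A)): neither disjunct is forced at u0.
u1: forces it.
u2: does not force it.
Worlds forcing the formula: {u1}.

1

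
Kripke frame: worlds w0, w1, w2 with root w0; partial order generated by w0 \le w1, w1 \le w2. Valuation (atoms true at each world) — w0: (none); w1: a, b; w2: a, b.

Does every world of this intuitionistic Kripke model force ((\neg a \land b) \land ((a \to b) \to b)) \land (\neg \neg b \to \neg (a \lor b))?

No

Not every world: w0 \nVdash ((\neg a \land b) \land ((a \to b) \to b)) \land (\neg \neg b \to \neg (a \lor b)).
w0 \nVdash ((\neg a \land b) \land ((a \to b) \to b)) \land (\neg \neg b \to \neg (a \lor b)) since w0 fails (\neg a \land b) \land ((a \to b) \to b).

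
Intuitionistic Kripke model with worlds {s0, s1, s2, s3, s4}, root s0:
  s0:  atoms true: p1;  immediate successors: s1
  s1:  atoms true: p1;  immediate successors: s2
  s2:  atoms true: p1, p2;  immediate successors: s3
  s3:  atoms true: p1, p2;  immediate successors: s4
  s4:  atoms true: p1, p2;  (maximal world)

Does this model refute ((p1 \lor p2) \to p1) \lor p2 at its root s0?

No

s0 \Vdash ((p1 \lor p2) \to p1) \lor p2 via the disjunct (p1 \lor p2) \to p1.
So the root s0 forces ((p1 \lor p2) \to p1) \lor p2; the model is not a countermodel.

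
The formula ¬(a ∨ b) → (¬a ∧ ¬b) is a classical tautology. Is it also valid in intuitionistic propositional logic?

Yes

This is a constructively valid De Morgan direction (negated disjunction to conjunction of negations), which is intuitionistically derivable.
From ¬(a ∨ b): if a held then a ∨ b would, contradiction — so ¬a; similarly ¬b.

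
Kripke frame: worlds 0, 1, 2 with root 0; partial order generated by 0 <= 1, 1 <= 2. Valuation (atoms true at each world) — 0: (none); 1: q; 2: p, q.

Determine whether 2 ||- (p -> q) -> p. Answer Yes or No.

Yes

2 ||- (p -> q) -> p: every world accessible from 2 that forces p -> q (namely 2) also forces p.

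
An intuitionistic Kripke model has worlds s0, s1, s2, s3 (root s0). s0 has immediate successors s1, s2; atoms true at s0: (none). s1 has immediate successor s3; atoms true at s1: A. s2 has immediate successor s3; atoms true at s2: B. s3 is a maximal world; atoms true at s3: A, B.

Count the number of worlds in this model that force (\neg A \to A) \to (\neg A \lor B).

2

s0: does not force it — s0 \nVdash (\neg A \to A) \to (\neg A \lor B): already at s0 itself, s0 \Vdash \neg A \to A but s0 \nVdash \neg A \lor B.
s1: does not force it.
s2: forces it.
s3: forces it.
Worlds forcing the formula: {s2, s3}.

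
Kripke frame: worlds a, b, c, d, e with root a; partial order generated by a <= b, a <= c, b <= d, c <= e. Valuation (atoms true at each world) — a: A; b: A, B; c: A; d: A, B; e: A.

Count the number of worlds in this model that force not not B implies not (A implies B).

2

a: does not force it — a does not force not not B implies not (A implies B): at the accessible world b, b forces not not B but b does not force not (A implies B).
b: does not force it — b does not force not not B implies not (A implies B): already at b itself, b forces not not B but b does not force not (A implies B).
c: forces it.
d: does not force it — d does not force not not B implies not (A implies B): already at d itself, d forces not not B but d does not force not (A implies B).
e: forces it.
Worlds forcing the formula: {c, e}.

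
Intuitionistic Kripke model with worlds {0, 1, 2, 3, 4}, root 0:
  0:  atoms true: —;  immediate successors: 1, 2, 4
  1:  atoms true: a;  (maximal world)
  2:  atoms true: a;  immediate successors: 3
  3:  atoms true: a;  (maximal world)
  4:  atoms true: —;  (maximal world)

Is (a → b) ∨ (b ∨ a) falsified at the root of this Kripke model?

0 ⊮ (a → b) ∨ (b ∨ a): neither disjunct is forced at 0.
0 ⊮ a → b: at the accessible world 1, 1 ⊩ a but 1 ⊮ b.
1 lacks atom b, so 1 ⊮ b.
So the root 0 does not force (a → b) ∨ (b ∨ a); the model is a countermodel.

Yes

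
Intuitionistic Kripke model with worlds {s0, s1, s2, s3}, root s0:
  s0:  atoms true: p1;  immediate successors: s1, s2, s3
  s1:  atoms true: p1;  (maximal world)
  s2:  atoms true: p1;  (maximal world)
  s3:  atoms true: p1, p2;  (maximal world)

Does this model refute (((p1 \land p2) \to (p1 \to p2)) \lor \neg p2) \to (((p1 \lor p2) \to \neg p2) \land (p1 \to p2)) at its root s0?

Yes

s0 \nVdash (((p1 \land p2) \to (p1 \to p2)) \lor \neg p2) \to (((p1 \lor p2) \to \neg p2) \land (p1 \to p2)): already at s0 itself, s0 \Vdash ((p1 \land p2) \to (p1 \to p2)) \lor \neg p2 but s0 \nVdash ((p1 \lor p2) \to \neg p2) \land (p1 \to p2).
s0 \nVdash ((p1 \lor p2) \to \neg p2) \land (p1 \to p2) since s0 fails (p1 \lor p2) \to \neg p2.
So the root s0 does not force (((p1 \land p2) \to (p1 \to p2)) \lor \neg p2) \to (((p1 \lor p2) \to \neg p2) \land (p1 \to p2)); the model is a countermodel.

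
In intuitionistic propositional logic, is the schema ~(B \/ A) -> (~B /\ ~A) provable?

This is a constructively valid De Morgan direction (negated disjunction to conjunction of negations), which is intuitionistically derivable.
From ~(B \/ A): if B held then B \/ A would, contradiction — so ~B; similarly ~A.

Yes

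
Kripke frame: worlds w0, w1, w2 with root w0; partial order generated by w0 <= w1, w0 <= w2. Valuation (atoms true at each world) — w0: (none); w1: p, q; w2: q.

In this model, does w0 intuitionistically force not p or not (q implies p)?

w0 does not force not p or not (q implies p): neither disjunct is forced at w0.
w0 does not force not p since w1 is accessible from w0 and w1 forces p.

No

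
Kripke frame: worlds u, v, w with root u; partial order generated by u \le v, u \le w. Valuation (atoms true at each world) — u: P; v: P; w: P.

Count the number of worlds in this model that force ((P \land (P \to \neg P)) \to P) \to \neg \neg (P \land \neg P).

u: does not force it — u \nVdash ((P \land (P \to \neg P)) \to P) \to \neg \neg (P \land \neg P): already at u itself, u \Vdash (P \land (P \to \neg P)) \to P but u \nVdash \neg \neg (P \land \neg P).
v: does not force it — v \nVdash ((P \land (P \to \neg P)) \to P) \to \neg \neg (P \land \neg P): already at v itself, v \Vdash (P \land (P \to \neg P)) \to P but v \nVdash \neg \neg (P \land \neg P).
w: does not force it.
Worlds forcing the formula: { }.

0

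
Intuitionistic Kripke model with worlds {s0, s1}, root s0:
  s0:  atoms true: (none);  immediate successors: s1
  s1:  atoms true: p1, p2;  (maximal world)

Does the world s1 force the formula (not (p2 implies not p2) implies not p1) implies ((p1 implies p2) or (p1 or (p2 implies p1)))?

Yes

s1 forces (not (p2 implies not p2) implies not p1) implies ((p1 implies p2) or (p1 or (p2 implies p1))) vacuously: no world accessible from s1 forces the antecedent not (p2 implies not p2) implies not p1.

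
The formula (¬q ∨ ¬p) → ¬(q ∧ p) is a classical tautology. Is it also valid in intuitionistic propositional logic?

This is a constructively valid De Morgan direction (disjunction of negations to negated conjunction), which is intuitionistically derivable.
If ¬q holds at a world then no accessible world forces q, hence none forces q ∧ p; likewise for ¬p.

Yes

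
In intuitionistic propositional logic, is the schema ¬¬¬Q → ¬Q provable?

Yes

This is triple-negation reduction, which is intuitionistically derivable.
Assume ¬¬¬Q and suppose Q. Then ¬¬Q (double-negation introduction), contradicting ¬¬¬Q. So ¬Q.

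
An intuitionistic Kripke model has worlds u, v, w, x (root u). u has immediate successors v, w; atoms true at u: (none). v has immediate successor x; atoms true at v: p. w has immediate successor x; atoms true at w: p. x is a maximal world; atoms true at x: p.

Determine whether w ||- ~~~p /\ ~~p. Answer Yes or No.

w ||-/- ~~~p /\ ~~p since w fails ~~~p.

No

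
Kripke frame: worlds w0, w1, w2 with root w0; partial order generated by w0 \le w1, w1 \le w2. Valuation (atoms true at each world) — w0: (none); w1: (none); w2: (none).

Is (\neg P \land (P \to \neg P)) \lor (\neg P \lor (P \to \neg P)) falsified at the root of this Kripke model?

No

w0 \Vdash (\neg P \land (P \to \neg P)) \lor (\neg P \lor (P \to \neg P)) via the disjunct \neg P \land (P \to \neg P).
So the root w0 forces (\neg P \land (P \to \neg P)) \lor (\neg P \lor (P \to \neg P)); the model is not a countermodel.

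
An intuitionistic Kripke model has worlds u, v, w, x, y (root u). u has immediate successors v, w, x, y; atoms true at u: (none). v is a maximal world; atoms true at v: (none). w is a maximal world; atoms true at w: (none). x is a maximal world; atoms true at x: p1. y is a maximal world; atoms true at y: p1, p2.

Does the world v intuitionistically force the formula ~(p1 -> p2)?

No

v ||-/- ~(p1 -> p2) since v is accessible from v and v ||- p1 -> p2.
v ||- p1 -> p2 vacuously: no world accessible from v forces the antecedent p1.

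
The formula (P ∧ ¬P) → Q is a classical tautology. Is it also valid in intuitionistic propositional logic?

This is an instance of ex falso quodlibet, which is intuitionistically derivable.
No world can force both P and ¬P, so the antecedent P ∧ ¬P is never forced and the implication holds vacuously at every world.

Yes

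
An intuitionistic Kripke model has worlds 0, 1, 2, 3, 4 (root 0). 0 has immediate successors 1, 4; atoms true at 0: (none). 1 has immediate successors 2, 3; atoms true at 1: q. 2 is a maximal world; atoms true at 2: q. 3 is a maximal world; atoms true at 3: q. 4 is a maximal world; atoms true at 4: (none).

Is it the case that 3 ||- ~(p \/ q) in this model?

No

3 ||-/- ~(p \/ q) since 3 is accessible from 3 and 3 ||- p \/ q.
3 ||- p \/ q via the disjunct q.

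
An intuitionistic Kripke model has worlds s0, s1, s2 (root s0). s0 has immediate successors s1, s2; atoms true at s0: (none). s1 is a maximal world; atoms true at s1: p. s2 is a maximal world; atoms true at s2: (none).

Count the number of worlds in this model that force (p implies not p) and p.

s0: does not force it — s0 does not force (p implies not p) and p since s0 fails p implies not p.
s1: does not force it — s1 does not force (p implies not p) and p since s1 fails p implies not p.
s2: does not force it — s2 does not force (p implies not p) and p since s2 fails p.
Worlds forcing the formula: { }.

0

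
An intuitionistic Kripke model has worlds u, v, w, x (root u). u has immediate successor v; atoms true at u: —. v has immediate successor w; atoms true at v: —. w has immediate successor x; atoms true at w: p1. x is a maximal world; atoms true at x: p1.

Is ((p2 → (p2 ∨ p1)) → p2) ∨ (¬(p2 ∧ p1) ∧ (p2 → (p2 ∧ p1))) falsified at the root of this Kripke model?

No

u ⊩ ((p2 → (p2 ∨ p1)) → p2) ∨ (¬(p2 ∧ p1) ∧ (p2 → (p2 ∧ p1))) via the disjunct ¬(p2 ∧ p1) ∧ (p2 → (p2 ∧ p1)).
So the root u forces ((p2 → (p2 ∨ p1)) → p2) ∨ (¬(p2 ∧ p1) ∧ (p2 → (p2 ∧ p1))); the model is not a countermodel.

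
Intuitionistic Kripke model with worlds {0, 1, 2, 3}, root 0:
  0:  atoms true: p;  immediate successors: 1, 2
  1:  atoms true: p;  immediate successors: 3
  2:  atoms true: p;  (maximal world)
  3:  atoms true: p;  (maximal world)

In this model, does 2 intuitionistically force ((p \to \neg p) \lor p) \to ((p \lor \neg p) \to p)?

Yes

2 \Vdash ((p \to \neg p) \lor p) \to ((p \lor \neg p) \to p): every world accessible from 2 that forces (p \to \neg p) \lor p (namely 2) also forces (p \lor \neg p) \to p.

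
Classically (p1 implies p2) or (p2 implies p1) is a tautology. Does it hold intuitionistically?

No

This is the Gödel–Dummett linearity axiom, which is not intuitionistically valid.
A Kripke countermodel: worlds u0, u1, u2; order generated by u0 <= u1, u0 <= u2; atoms true at each world — u0:{}; u1:{p1}; u2:{p2}.
u0 does not force (p1 implies p2) or (p2 implies p1): neither disjunct is forced at u0.
u0 does not force p1 implies p2: at the accessible world u1, u1 forces p1 but u1 does not force p2.
u1 lacks atom p2, so u1 does not force p2.
So the root u0 does not force the formula.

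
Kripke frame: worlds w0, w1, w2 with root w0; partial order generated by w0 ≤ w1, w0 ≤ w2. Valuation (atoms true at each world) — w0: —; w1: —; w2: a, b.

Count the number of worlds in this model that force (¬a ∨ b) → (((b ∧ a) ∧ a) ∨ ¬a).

w0: forces it.
w1: forces it.
w2: forces it.
Worlds forcing the formula: {w0, w1, w2}.

3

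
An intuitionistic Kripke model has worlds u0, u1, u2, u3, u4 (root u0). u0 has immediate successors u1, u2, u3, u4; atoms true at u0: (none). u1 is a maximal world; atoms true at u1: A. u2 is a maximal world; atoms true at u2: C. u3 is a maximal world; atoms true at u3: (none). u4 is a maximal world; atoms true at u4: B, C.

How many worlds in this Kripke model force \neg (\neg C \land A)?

u0: does not force it — u0 \nVdash \neg (\neg C \land A) since u1 is accessible from u0 and u1 \Vdash \neg C \land A.
u1: does not force it.
u2: forces it.
u3: forces it.
u4: forces it.
Worlds forcing the formula: {u2, u3, u4}.

3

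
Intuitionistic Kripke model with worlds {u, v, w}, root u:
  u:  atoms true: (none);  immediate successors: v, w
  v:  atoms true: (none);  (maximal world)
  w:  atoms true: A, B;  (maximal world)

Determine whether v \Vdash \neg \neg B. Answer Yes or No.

No

v \nVdash \neg \neg B since v is accessible from v and v \Vdash \neg B.
v \Vdash \neg B: no world accessible from v forces B.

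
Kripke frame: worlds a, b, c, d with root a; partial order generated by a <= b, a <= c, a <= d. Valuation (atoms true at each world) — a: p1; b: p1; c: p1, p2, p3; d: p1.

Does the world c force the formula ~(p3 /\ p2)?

c ||-/- ~(p3 /\ p2) since c is accessible from c and c ||- p3 /\ p2.
c ||- p3 /\ p2 since c forces both conjuncts.

No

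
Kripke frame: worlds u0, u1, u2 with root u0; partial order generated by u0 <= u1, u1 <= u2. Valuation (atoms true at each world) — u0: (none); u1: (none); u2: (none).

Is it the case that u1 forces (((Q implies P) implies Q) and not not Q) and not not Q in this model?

No

u1 does not force (((Q implies P) implies Q) and not not Q) and not not Q since u1 fails ((Q implies P) implies Q) and not not Q.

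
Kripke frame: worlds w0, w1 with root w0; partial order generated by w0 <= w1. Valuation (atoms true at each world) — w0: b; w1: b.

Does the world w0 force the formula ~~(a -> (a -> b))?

w0 ||- ~~(a -> (a -> b)): no world accessible from w0 forces ~(a -> (a -> b)).

Yes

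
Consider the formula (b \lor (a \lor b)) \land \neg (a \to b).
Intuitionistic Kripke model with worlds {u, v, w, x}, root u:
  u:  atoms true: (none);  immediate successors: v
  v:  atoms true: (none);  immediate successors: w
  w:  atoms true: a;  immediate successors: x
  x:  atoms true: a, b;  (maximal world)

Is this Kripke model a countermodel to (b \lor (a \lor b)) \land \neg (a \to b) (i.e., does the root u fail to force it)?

Yes

u \nVdash (b \lor (a \lor b)) \land \neg (a \to b) since u fails b \lor (a \lor b).
So the root u does not force (b \lor (a \lor b)) \land \neg (a \to b); the model is a countermodel.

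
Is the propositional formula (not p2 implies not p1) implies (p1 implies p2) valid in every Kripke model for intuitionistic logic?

No

This is the converse of contraposition, which is not intuitionistically valid.
A Kripke countermodel: worlds u, v; order generated by u <= v; atoms true at each world — u:{p1}; v:{p1,p2}.
u does not force (not p2 implies not p1) implies (p1 implies p2): already at u itself, u forces not p2 implies not p1 but u does not force p1 implies p2.
u does not force p1 implies p2: already at u itself, u forces p1 but u does not force p2.
u lacks atom p2, so u does not force p2.
So the root u does not force the formula.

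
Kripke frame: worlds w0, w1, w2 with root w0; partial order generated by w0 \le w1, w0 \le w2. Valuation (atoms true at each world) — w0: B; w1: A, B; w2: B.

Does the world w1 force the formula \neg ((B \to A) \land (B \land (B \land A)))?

w1 \nVdash \neg ((B \to A) \land (B \land (B \land A))) since w1 is accessible from w1 and w1 \Vdash (B \to A) \land (B \land (B \land A)).
w1 \Vdash (B \to A) \land (B \land (B \land A)) since w1 forces both conjuncts.

No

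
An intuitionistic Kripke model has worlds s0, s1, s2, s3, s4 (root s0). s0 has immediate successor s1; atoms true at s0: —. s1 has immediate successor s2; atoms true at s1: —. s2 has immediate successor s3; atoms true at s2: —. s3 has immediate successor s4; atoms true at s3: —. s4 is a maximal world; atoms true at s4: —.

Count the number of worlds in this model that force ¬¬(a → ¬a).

s0: forces it.
s1: forces it.
s2: forces it.
s3: forces it.
s4: forces it.
Worlds forcing the formula: {s0, s1, s2, s3, s4}.

5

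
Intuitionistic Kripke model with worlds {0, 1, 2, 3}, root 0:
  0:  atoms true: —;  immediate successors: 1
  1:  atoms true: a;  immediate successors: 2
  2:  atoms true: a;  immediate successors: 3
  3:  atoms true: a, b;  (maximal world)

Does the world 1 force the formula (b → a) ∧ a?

1 ⊩ (b → a) ∧ a since 1 forces both conjuncts.

Yes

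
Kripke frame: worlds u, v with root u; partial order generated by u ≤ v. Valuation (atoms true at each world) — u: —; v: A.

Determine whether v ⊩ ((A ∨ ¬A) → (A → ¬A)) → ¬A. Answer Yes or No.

v ⊩ ((A ∨ ¬A) → (A → ¬A)) → ¬A vacuously: no world accessible from v forces the antecedent (A ∨ ¬A) → (A → ¬A).

Yes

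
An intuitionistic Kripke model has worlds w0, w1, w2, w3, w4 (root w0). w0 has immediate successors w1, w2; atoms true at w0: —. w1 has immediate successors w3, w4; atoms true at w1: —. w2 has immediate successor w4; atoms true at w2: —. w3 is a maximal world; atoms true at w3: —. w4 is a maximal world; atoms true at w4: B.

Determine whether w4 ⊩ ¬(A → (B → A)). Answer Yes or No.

No

w4 ⊮ ¬(A → (B → A)) since w4 is accessible from w4 and w4 ⊩ A → (B → A).
w4 ⊩ A → (B → A) vacuously: no world accessible from w4 forces the antecedent A.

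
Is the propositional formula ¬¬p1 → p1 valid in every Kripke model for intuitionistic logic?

This is double-negation elimination, which is not intuitionistically valid.
A Kripke countermodel: worlds 0, 1; order generated by 0 ≤ 1; atoms true at each world — 0:{}; 1:{p1}.
0 ⊮ ¬¬p1 → p1: already at 0 itself, 0 ⊩ ¬¬p1 but 0 ⊮ p1.
0 lacks atom p1, so 0 ⊮ p1.
So the root 0 does not force the formula.

No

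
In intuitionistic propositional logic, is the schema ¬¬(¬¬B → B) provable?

Yes

This is the double negation of double-negation elimination, which is intuitionistically derivable.
By Glivenko's theorem the double negation of any classical propositional tautology is intuitionistically provable; ¬¬B → B is classically a tautology.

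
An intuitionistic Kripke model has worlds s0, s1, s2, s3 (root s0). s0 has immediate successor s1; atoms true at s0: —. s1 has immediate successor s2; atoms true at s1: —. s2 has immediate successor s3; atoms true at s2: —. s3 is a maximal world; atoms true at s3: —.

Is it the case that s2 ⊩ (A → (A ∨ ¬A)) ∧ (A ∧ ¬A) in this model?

No

s2 ⊮ (A → (A ∨ ¬A)) ∧ (A ∧ ¬A) since s2 fails A ∧ ¬A.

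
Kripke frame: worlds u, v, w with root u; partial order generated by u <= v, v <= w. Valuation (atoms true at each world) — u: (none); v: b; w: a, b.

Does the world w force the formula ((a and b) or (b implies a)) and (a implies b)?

Yes

w forces ((a and b) or (b implies a)) and (a implies b) since w forces both conjuncts.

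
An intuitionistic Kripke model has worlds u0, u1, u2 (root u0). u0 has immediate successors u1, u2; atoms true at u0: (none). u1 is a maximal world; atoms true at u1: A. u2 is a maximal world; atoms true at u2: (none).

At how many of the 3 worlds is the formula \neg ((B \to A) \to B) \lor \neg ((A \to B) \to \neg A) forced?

3

u0: forces it.
u1: forces it.
u2: forces it.
Worlds forcing the formula: {u0, u1, u2}.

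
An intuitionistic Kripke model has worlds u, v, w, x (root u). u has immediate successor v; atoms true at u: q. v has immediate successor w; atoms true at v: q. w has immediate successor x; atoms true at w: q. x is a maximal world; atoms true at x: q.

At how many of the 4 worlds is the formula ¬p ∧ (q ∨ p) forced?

4

u: forces it.
v: forces it.
w: forces it.
x: forces it.
Worlds forcing the formula: {u, v, w, x}.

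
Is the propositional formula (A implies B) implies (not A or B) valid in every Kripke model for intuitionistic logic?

This is the material-implication-as-disjunction principle, which is not intuitionistically valid.
A Kripke countermodel: worlds s0, s1; order generated by s0 <= s1; atoms true at each world — s0:{}; s1:{A,B}.
s0 does not force (A implies B) implies (not A or B): already at s0 itself, s0 forces A implies B but s0 does not force not A or B.
s0 does not force not A or B: neither disjunct is forced at s0.
s0 does not force not A since s1 is accessible from s0 and s1 forces A.
So the root s0 does not force the formula.

No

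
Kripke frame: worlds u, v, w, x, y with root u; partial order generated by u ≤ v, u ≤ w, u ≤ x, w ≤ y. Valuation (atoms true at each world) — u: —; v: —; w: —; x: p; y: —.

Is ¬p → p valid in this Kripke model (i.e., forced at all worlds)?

Not every world: u ⊮ ¬p → p.
u ⊮ ¬p → p: at the accessible world v, v ⊩ ¬p but v ⊮ p.
v lacks atom p, so v ⊮ p.

No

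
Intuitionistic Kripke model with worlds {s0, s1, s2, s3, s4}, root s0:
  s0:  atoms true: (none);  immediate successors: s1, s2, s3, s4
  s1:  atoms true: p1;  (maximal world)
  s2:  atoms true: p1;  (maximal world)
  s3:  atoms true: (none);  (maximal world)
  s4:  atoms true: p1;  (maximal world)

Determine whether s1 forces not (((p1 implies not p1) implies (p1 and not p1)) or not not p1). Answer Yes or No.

No

s1 does not force not (((p1 implies not p1) implies (p1 and not p1)) or not not p1) since s1 is accessible from s1 and s1 forces ((p1 implies not p1) implies (p1 and not p1)) or not not p1.
s1 forces ((p1 implies not p1) implies (p1 and not p1)) or not not p1 via the disjunct (p1 implies not p1) implies (p1 and not p1).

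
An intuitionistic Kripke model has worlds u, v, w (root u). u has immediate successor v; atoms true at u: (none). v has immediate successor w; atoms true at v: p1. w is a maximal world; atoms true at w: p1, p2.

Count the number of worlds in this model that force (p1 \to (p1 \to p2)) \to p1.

3

u: forces it.
v: forces it.
w: forces it.
Worlds forcing the formula: {u, v, w}.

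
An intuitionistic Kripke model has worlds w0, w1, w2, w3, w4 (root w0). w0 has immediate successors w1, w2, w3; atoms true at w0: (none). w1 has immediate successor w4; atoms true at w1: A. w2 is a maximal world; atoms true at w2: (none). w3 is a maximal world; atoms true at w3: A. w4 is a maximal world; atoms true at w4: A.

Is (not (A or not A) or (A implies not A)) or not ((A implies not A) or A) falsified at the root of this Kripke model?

w0 does not force (not (A or not A) or (A implies not A)) or not ((A implies not A) or A): neither disjunct is forced at w0.
w0 does not force not (A or not A) or (A implies not A): neither disjunct is forced at w0.
w0 does not force not (A or not A) since w1 is accessible from w0 and w1 forces A or not A.
w1 forces A or not A via the disjunct A.
So the root w0 does not force (not (A or not A) or (A implies not A)) or not ((A implies not A) or A); the model is a countermodel.

Yes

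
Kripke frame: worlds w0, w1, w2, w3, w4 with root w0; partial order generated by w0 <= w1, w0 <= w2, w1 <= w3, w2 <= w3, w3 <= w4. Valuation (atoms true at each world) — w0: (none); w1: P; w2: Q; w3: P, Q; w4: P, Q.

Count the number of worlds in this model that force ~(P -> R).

5

w0: forces it.
w1: forces it.
w2: forces it.
w3: forces it.
w4: forces it.
Worlds forcing the formula: {w0, w1, w2, w3, w4}.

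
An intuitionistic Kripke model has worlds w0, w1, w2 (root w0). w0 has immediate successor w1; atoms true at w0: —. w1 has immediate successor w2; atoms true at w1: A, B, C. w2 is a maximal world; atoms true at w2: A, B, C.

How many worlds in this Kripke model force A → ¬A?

0

w0: does not force it — w0 ⊮ A → ¬A: at the accessible world w1, w1 ⊩ A but w1 ⊮ ¬A.
w1: does not force it.
w2: does not force it.
Worlds forcing the formula: { }.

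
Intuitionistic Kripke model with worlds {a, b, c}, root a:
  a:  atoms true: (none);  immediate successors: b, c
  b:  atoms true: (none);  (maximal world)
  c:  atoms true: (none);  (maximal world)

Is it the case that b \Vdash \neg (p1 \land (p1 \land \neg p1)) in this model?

b \Vdash \neg (p1 \land (p1 \land \neg p1)): no world accessible from b forces p1 \land (p1 \land \neg p1).

Yes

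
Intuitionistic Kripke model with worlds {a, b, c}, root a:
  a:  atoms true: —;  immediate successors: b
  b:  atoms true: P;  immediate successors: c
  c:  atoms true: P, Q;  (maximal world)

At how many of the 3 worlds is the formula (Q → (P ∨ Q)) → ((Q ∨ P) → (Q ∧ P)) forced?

a: does not force it — a ⊮ (Q → (P ∨ Q)) → ((Q ∨ P) → (Q ∧ P)): already at a itself, a ⊩ Q → (P ∨ Q) but a ⊮ (Q ∨ P) → (Q ∧ P).
b: does not force it.
c: forces it.
Worlds forcing the formula: {c}.

1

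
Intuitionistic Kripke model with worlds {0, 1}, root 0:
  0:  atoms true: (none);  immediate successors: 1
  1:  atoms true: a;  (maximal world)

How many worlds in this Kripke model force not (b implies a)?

0: does not force it — 0 does not force not (b implies a) since 0 is accessible from 0 and 0 forces b implies a.
1: does not force it.
Worlds forcing the formula: { }.

0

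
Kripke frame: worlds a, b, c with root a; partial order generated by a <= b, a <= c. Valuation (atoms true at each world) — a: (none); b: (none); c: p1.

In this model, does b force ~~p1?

b ||-/- ~~p1 since b is accessible from b and b ||- ~p1.
b ||- ~p1: no world accessible from b forces p1.

No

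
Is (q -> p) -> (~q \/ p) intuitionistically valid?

No

This is the material-implication-as-disjunction principle, which is not intuitionistically valid.
A Kripke countermodel: worlds u0, u1; order generated by u0 <= u1; atoms true at each world — u0:{}; u1:{p,q}.
u0 ||-/- (q -> p) -> (~q \/ p): already at u0 itself, u0 ||- q -> p but u0 ||-/- ~q \/ p.
u0 ||-/- ~q \/ p: neither disjunct is forced at u0.
u0 ||-/- ~q since u1 is accessible from u0 and u1 ||- q.
So the root u0 does not force the formula.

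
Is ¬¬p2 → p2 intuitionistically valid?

No

This is double-negation elimination, which is not intuitionistically valid.
A Kripke countermodel: worlds 0, 1; order generated by 0 ≤ 1; atoms true at each world — 0:{}; 1:{p2}.
0 ⊮ ¬¬p2 → p2: already at 0 itself, 0 ⊩ ¬¬p2 but 0 ⊮ p2.
0 lacks atom p2, so 0 ⊮ p2.
So the root 0 does not force the formula.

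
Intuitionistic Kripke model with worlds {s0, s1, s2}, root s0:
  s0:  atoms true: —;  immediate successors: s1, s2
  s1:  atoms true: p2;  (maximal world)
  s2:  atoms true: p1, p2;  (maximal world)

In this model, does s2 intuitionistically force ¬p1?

No

s2 ⊮ ¬p1 since s2 is accessible from s2 and s2 ⊩ p1.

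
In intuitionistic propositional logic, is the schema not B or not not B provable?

No

This is the weak law of excluded middle, which is not intuitionistically valid.
A Kripke countermodel: worlds u0, u1, u2; order generated by u0 <= u1, u0 <= u2; atoms true at each world — u0:{}; u1:{B}; u2:{}.
u0 does not force not B or not not B: neither disjunct is forced at u0.
u0 does not force not B since u1 is accessible from u0 and u1 forces B.
So the root u0 does not force the formula.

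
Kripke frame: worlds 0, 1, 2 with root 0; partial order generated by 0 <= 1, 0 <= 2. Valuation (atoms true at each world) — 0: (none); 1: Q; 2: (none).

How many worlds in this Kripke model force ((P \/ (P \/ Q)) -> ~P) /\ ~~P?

0

0: does not force it — 0 ||-/- ((P \/ (P \/ Q)) -> ~P) /\ ~~P since 0 fails ~~P.
1: does not force it — 1 ||-/- ((P \/ (P \/ Q)) -> ~P) /\ ~~P since 1 fails ~~P.
2: does not force it — 2 ||-/- ((P \/ (P \/ Q)) -> ~P) /\ ~~P since 2 fails ~~P.
Worlds forcing the formula: { }.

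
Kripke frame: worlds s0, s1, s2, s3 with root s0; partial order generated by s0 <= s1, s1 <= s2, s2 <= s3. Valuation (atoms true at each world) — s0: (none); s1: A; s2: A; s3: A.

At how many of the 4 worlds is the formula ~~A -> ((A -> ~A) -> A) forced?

4

s0: forces it.
s1: forces it.
s2: forces it.
s3: forces it.
Worlds forcing the formula: {s0, s1, s2, s3}.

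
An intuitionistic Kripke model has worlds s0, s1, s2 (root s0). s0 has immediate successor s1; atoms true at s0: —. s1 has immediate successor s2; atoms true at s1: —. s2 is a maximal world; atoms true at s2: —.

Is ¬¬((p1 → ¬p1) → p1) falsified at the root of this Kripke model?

s0 ⊮ ¬¬((p1 → ¬p1) → p1) since s0 is accessible from s0 and s0 ⊩ ¬((p1 → ¬p1) → p1).
s0 ⊩ ¬((p1 → ¬p1) → p1): no world accessible from s0 forces (p1 → ¬p1) → p1.
So the root s0 does not force ¬¬((p1 → ¬p1) → p1); the model is a countermodel.

Yes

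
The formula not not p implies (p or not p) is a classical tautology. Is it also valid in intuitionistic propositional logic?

No

This is a variant of double-negation elimination (deriving excluded middle from double negation), which is not intuitionistically valid.
A Kripke countermodel: worlds w0, w1; order generated by w0 <= w1; atoms true at each world — w0:{}; w1:{p}.
w0 does not force not not p implies (p or not p): already at w0 itself, w0 forces not not p but w0 does not force p or not p.
w0 does not force p or not p: neither disjunct is forced at w0.
w0 lacks atom p, so w0 does not force p.
So the root w0 does not force the formula.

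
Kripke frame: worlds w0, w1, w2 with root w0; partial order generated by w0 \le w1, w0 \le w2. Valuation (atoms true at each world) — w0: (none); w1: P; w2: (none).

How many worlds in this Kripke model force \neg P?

1

w0: does not force it — w0 \nVdash \neg P since w1 is accessible from w0 and w1 \Vdash P.
w1: does not force it — w1 \nVdash \neg P since w1 is accessible from w1 and w1 \Vdash P.
w2: forces it.
Worlds forcing the formula: {w2}.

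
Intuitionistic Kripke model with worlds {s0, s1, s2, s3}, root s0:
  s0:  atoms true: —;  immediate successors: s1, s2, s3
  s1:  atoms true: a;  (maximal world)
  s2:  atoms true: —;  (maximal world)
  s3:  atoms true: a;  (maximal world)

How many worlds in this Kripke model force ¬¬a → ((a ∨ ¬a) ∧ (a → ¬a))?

s0: does not force it — s0 ⊮ ¬¬a → ((a ∨ ¬a) ∧ (a → ¬a)): at the accessible world s1, s1 ⊩ ¬¬a but s1 ⊮ (a ∨ ¬a) ∧ (a → ¬a).
s1: does not force it.
s2: forces it.
s3: does not force it.
Worlds forcing the formula: {s2}.

1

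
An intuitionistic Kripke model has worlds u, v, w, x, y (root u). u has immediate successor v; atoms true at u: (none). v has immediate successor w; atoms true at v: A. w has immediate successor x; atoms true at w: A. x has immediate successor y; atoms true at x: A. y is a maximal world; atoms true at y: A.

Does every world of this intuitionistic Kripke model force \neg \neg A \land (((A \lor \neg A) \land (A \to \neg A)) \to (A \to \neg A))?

Yes

u \Vdash \neg \neg A \land (((A \lor \neg A) \land (A \to \neg A)) \to (A \to \neg A)) since u forces both conjuncts.
Since the root u forces \neg \neg A \land (((A \lor \neg A) \land (A \to \neg A)) \to (A \to \neg A)) and forcing is persistent (monotone upward), every world forces it.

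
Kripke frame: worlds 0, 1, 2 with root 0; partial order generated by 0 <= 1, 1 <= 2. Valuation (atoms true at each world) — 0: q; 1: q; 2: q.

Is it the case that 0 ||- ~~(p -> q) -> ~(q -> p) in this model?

Yes

0 ||- ~~(p -> q) -> ~(q -> p): every world accessible from 0 that forces ~~(p -> q) (namely 0, 1, 2) also forces ~(q -> p).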